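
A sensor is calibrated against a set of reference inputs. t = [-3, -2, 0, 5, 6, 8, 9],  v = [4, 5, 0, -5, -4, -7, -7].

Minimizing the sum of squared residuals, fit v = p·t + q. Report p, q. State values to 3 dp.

p = -1.004, q = 1.299

The normal system AᵀA·[p, q]ᵀ = Aᵀv is [[219, 23]; [23, 7]]·[p, q]ᵀ = [-190, -14]ᵀ.
Δ = 219·7 − 23² = 1004.
p = ((-190)·7 − 23·(-14))/1004 = -252/251; q = (219·(-14) − 23·(-190))/1004 = 326/251.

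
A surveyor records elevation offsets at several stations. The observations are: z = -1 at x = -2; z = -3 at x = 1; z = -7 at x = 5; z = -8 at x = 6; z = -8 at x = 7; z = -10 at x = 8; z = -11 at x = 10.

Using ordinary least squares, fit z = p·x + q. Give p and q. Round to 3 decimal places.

Setting ∂/∂p … = 0 gives: 279·p + 35·q = -330;  35·p + 7·q = -48.
det = 279·7 − 35² = 728.
p = ((-330)·7 − 35·(-48))/728 = -45/52; q = (279·(-48) − 35·(-330))/728 = -921/364.

p = -0.865, q = -2.530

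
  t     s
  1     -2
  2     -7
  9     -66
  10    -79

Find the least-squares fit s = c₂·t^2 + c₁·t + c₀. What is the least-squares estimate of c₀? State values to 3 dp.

c₀ = 1.292

Normal-equation sums: Σt^2·t^2 = 16578, Σt^2·t = 1738, Σt^2 = 186, Σt·t = 186, Σt = 22, Σ1 = 4.
For Mᵀs: Σt^2·s = -13276, Σt·s = -1400, Σs = -154.
So MᵀM·[c₂, c₁, c₀]ᵀ = Mᵀs: [[16578, 1738, 186]; [1738, 186, 22]; [186, 22, 4]]·[c₂, c₁, c₀]ᵀ = [-13276, -1400, -154]ᵀ.
Solving the 3×3 system (Gaussian elimination) gives c₂ = -1/2, c₁ = -391/130, c₀ = 84/65.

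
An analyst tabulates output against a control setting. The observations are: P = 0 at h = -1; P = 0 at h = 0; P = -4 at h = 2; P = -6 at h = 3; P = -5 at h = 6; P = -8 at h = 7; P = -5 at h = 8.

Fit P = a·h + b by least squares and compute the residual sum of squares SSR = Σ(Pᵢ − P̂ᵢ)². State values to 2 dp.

Entries of AᵀA: Σh·h = 163, Σh = 25, Σ1 = 7.
Right-hand side: Σh·P = -152, ΣP = -28.
AᵀA·[a, b]ᵀ = AᵀP becomes [[163, 25]; [25, 7]]·[a, b]ᵀ = [-152, -28]ᵀ.
det = 163·7 − 25² = 516.
a = ((-152)·7 − 25·(-28))/516 = -91/129; b = (163·(-28) − 25·(-152))/516 = -191/129.
Residuals: 100/129, 191/129, -143/129, -310/129, 92/129, -68/43, 274/129; SSR = 2234/129.

SSR = 17.32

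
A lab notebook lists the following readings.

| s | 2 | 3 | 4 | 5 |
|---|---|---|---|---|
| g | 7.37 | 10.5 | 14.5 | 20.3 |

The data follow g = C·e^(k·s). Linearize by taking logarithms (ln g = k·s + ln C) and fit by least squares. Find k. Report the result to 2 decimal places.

Taking logs, ln g = k·s + ln C, so regress ln g on s.
Σs = 14.0000, Σ(s)² = 54.0000, Σln g = 10.0336, Σs·ln g = 36.7987.
Equations: 54.0000·k + 14.0000·ln C = 36.7987;  14.0000·k + 4·ln C = 10.0336.
Slope k = (n·Σs·ln g − Σs·Σln g)/(n·Σ(s)² − (Σs)²) = (4·36.7987 − 14.0000·10.0336)/20.0000 = 0.33624; ln C = (Σln g − k·Σs)/n = 1.33156.

k = 0.34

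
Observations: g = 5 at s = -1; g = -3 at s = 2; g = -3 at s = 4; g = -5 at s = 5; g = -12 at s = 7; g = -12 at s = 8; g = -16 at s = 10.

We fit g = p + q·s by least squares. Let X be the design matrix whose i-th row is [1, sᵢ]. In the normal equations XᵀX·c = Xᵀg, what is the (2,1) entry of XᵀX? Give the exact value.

35

Row 2 ↔ basis s, column 1 ↔ basis 1, so (XᵀX)_{2,1} = Σᵢ s = (-1)·(1) + (2)·(1) + (4)·(1) + (5)·(1) + (7)·(1) + (8)·(1) + (10)·(1) = 35.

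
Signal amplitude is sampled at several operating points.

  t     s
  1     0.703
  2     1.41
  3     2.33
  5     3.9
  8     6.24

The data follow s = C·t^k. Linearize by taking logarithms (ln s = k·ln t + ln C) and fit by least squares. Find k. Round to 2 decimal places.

With ln sᵢ as the transformed response and ln tᵢ as the regressor:
Σln t = 5.4806, Σ(ln t)² = 8.6018, Σln s = 4.0290, Σln t·ln s = 7.1653.
Equations: 8.6018·k + 5.4806·ln C = 7.1653;  5.4806·k + 5·ln C = 4.0290.
Slope k = (n·Σln t·ln s − Σln t·Σln s)/(n·Σ(ln t)² − (Σln t)²) = (5·7.1653 − 5.4806·4.0290)/12.9714 = 1.05961; ln C = (Σln s − k·Σln t)/n = -0.35567.

k = 1.06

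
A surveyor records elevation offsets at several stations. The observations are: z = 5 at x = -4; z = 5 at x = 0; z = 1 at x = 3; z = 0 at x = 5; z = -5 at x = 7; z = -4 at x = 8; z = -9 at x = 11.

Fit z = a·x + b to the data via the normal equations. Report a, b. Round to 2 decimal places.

a = -0.98, b = 3.22

Setting ∂/∂a … = 0 gives: 284·a + 30·b = -183;  30·a + 7·b = -7.
(Σx·x = 284, Σx = 30, Σ1 = 7, Σx·z = -183, Σz = -7.)
det = 284·7 − 30² = 1088.
a = ((-183)·7 − 30·(-7))/1088 = -63/64; b = (284·(-7) − 30·(-183))/1088 = 103/32.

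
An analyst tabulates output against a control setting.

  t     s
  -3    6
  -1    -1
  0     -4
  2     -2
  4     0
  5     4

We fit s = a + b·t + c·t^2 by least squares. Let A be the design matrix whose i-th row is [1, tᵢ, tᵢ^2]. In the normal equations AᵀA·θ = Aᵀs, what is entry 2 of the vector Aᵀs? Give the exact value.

-1

Entry 2 ↔ basis t, so (Aᵀs)_{2} = Σᵢ (t)·sᵢ = (-3)·(6) + (-1)·(-1) + (0)·(-4) + (2)·(-2) + (4)·(0) + (5)·(4) = -1.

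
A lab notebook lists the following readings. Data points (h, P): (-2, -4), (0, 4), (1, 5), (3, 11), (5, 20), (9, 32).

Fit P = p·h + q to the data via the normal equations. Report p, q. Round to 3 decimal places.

p = 3.267, q = 2.621

Entries of XᵀX: Σh·h = 120, Σh = 16, Σ1 = 6.
And Σh·P = 434, ΣP = 68.
XᵀX·[p, q]ᵀ = XᵀP becomes [[120, 16]; [16, 6]]·[p, q]ᵀ = [434, 68]ᵀ.
det = 120·6 − 16² = 464.
p = (434·6 − 16·68)/464 = 379/116; q = (120·68 − 16·434)/464 = 76/29.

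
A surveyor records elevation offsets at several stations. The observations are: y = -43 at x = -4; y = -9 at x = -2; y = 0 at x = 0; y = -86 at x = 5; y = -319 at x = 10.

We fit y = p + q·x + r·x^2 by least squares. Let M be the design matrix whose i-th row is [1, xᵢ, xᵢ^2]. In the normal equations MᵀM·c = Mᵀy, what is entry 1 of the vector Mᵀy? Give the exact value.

Entry 1 ↔ basis 1, so (Mᵀy)_{1} = Σᵢ yᵢ = (1)·(-43) + (1)·(-9) + (1)·(0) + (1)·(-86) + (1)·(-319) = -457.

-457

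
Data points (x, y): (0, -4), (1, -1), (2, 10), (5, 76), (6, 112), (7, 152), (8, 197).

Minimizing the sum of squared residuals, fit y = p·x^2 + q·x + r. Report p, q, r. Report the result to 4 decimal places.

The normal equations are: 8435·p + 1205·q + 179·r = 26027;  1205·p + 179·q + 29·r = 3711;  179·p + 29·q + 7·r = 542.
(Σx^2·x^2 = 8435, Σx^2·x = 1205, Σx^2 = 179, Σx·x = 179, Σx = 29, Σ1 = 7, Σx^2·y = 26027, Σx·y = 3711, Σy = 542.)
Row-reducing yields p = 2309/768, q = 943/768, r = -581/128.

p = 3.0065, q = 1.2279, r = -4.5391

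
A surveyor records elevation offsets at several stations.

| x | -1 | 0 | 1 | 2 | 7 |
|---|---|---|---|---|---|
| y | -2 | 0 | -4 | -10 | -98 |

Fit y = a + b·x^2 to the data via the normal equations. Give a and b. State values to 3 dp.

Forming AᵀA = [[5, 55]; [55, 2419]] and Aᵀy = [-114, -4848]ᵀ gives AᵀA·[a, b]ᵀ = Aᵀy.
Δ = 5·2419 − 55² = 9070.
a = ((-114)·2419 − 55·(-4848))/9070 = -4563/4535; b = (5·(-4848) − 55·(-114))/9070 = -1797/907.

a = -1.006, b = -1.981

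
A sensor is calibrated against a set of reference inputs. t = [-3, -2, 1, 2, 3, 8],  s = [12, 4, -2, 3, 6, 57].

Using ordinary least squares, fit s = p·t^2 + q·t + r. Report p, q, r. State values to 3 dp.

AᵀA·[p, q, r]ᵀ = Aᵀs reads: 4291·p + 513·q + 91·r = 3836;  513·p + 91·q + 9·r = 434;  91·p + 9·q + 6·r = 80.
(Σt^2·t^2 = 4291, Σt^2·t = 513, Σt^2 = 91, Σt·t = 91, Σt = 9, Σ1 = 6, Σt^2·s = 3836, Σt·s = 434, Σs = 80.)
Solving the 3×3 system (Gaussian elimination) gives p = 255107/251512, q = -220297/251512, r = -23148/31439.

p = 1.014, q = -0.876, r = -0.736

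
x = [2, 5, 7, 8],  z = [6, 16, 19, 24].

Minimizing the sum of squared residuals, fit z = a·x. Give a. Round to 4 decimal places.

AᵀA·[a]ᵀ = Aᵀz reads: 142·a = 417.
a = 417/142 = 2.93662.

a = 2.9366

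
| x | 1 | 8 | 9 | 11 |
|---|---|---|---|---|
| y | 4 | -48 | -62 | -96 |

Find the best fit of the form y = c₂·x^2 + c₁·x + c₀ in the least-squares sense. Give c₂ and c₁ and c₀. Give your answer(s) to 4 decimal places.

c₂ = -0.8619, c₁ = 0.3485, c₀ = 4.5085

Forming AᵀA = [[25299, 2573, 267]; [2573, 267, 29]; [267, 29, 4]] and Aᵀy = [-19706, -1994, -202]ᵀ gives AᵀA·[c₂, c₁, c₀]ᵀ = Aᵀy.
Row-reducing yields c₂ = -15703/18218, c₁ = 6349/18218, c₀ = 41068/9109.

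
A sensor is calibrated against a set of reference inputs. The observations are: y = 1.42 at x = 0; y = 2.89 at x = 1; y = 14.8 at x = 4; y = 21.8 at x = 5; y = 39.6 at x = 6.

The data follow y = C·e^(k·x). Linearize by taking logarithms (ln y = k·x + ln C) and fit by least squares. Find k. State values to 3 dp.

Linearized form: ln y = k·x + ln C. From the 5 transformed points,
Sums: Σx = 16.0000, Σ(x)² = 78.0000, Σln y = 10.8673, Σx·ln y = 49.3223.
Normal system: [[78.0000, 16.0000]; [16.0000, 5]]·[k, ln C]ᵀ = [49.3223, 10.8673]ᵀ.
Slope k = (n·Σx·ln y − Σx·Σln y)/(n·Σ(x)² − (Σx)²) = (5·49.3223 − 16.0000·10.8673)/134.0000 = 0.54280; ln C = (Σln y − k·Σx)/n = 0.43650.

k = 0.543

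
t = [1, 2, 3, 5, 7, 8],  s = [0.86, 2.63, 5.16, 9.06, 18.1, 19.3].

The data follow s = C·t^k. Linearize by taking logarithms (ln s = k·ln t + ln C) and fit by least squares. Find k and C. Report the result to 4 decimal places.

k = 1.4997, C = 0.9018

Linearized form: ln s = k·ln t + ln C. From the 6 transformed points,
AᵀA = [[12.3883, 7.4265]; [7.4265, 6]], rhs = [17.8106, 10.5170]ᵀ  (here Σln t = 7.4265, Σ(ln t)² = 12.3883, Σln s = 10.5170, Σln t·ln s = 17.8106).
Slope k = (n·Σln t·ln s − Σln t·Σln s)/(n·Σ(ln t)² − (Σln t)²) = (6·17.8106 − 7.4265·10.5170)/19.1764 = 1.49968; ln C = (Σln s − k·Σln t)/n = -0.10341, so C = exp(-0.10341) = 0.90176.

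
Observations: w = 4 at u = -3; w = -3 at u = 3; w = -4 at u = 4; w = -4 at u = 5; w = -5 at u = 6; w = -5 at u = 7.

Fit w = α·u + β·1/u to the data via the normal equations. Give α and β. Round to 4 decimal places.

Entries of MᵀM: Σu·u = 144, Σu·1/u = 6, Σ1/u·1/u = 7309/19600.
And Σu·w = -122, Σ1/u·w = -1193/210.
So MᵀM·[α, β]ᵀ = Mᵀw: [[144, 6]; [6, 7309/19600]]·[α, β]ᵀ = [-122, -1193/210]ᵀ.
Δ = 144·(7309/19600) − 6² = 21681/1225.
α = ((-122)·(7309/19600) − 6·(-1193/210))/(21681/1225) = -111809/173448; β = (144·(-1193/210) − 6·(-122))/(21681/1225) = -35140/7227.

α = -0.6446, β = -4.8623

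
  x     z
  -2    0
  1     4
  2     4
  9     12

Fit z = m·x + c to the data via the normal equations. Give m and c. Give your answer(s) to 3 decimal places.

Compute the Gram sums: Σx·x = 90, Σx = 10, Σ1 = 4.
Right-hand side: Σx·z = 120, Σz = 20.
So AᵀA·[m, c]ᵀ = Aᵀz: [[90, 10]; [10, 4]]·[m, c]ᵀ = [120, 20]ᵀ.
det = 90·4 − 10² = 260.
m = (120·4 − 10·20)/260 = 14/13; c = (90·20 − 10·120)/260 = 30/13.

m = 1.077, c = 2.308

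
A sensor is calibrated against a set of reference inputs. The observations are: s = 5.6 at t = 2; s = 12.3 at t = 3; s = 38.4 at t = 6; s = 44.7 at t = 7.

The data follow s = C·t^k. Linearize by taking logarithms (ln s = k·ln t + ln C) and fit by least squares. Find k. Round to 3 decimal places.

Linearized form: ln s = k·ln t + ln C. From the 4 transformed points,
Σln t = 5.5294, Σ(ln t)² = 8.6844, Σln s = 11.6804, Σln t·ln s = 17.8821.
Normal system: [[8.6844, 5.5294]; [5.5294, 4]]·[k, ln C]ᵀ = [17.8821, 11.6804]ᵀ.
Solving (det = 4.1629): k = 1.66766, ln C = 0.61480.

k = 1.668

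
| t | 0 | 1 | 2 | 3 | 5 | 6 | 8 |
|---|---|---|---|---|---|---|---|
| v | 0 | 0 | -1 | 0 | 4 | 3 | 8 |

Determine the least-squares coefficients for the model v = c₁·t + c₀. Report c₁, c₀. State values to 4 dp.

Forming XᵀX = [[139, 25]; [25, 7]] and Xᵀv = [100, 14]ᵀ gives XᵀX·[c₁, c₀]ᵀ = Xᵀv.
Determinant 139·7 − 25² = 348.
c₁ = (100·7 − 25·14)/348 = 175/174; c₀ = (139·14 − 25·100)/348 = -277/174.

c₁ = 1.0057, c₀ = -1.5920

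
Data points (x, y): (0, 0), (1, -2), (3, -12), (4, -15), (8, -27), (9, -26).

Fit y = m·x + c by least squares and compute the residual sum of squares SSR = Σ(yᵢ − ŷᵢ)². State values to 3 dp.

Entries of AᵀA: Σx·x = 171, Σx = 25, Σ1 = 6.
For Aᵀy: Σx·y = -548, Σy = -82.
AᵀA·[m, c]ᵀ = Aᵀy becomes [[171, 25]; [25, 6]]·[m, c]ᵀ = [-548, -82]ᵀ.
det = 171·6 − 25² = 401.
m = ((-548)·6 − 25·(-82))/401 = -1238/401; c = (171·(-82) − 25·(-548))/401 = -322/401.
Residuals: 322/401, 758/401, -776/401, -741/401, -601/401, 1038/401; SSR = 8150/401.

SSR = 20.324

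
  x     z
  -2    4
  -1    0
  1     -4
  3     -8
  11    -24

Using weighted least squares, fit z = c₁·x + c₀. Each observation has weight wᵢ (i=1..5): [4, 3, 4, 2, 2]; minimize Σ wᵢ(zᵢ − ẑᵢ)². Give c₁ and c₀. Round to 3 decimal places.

Setting ∂/∂c₁ … = 0 gives: 283·c₁ + 21·c₀ = -624;  21·c₁ + 15·c₀ = -64.
(Σwᵢ·x·x = 283, Σwᵢ·x = 21, Σwᵢ·1 = 15, Σwᵢ·x·z = -624, Σwᵢ·z = -64.)
Eliminating c₀: 15·(row 1) − 21·(row 2) gives 3804·c₁ = 15·(-624) − 21·(-64) = -8016, so c₁ = -668/317.
Then c₀ = ((-64) − 21·(-668/317))/15 = -1252/951.

c₁ = -2.107, c₀ = -1.317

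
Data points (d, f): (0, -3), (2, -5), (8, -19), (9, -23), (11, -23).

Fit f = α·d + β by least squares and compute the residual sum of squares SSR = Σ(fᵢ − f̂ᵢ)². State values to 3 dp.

With design matrix M, MᵀM = [[270, 30]; [30, 5]] and Mᵀf = [-622, -73]ᵀ.
Determinant 270·5 − 30² = 450.
α = ((-622)·5 − 30·(-73))/450 = -92/45; β = (270·(-73) − 30·(-622))/450 = -7/3.
Residuals: -2/3, 64/45, -14/45, -34/15, 82/45; SSR = 496/45.

SSR = 11.022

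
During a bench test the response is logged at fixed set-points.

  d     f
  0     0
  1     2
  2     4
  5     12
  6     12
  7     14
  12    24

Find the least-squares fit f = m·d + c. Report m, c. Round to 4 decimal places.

Forming AᵀA = [[259, 33]; [33, 7]] and Aᵀf = [528, 68]ᵀ gives AᵀA·[m, c]ᵀ = Aᵀf.
det = 259·7 − 33² = 724.
m = (528·7 − 33·68)/724 = 363/181; c = (259·68 − 33·528)/724 = 47/181.

m = 2.0055, c = 0.2597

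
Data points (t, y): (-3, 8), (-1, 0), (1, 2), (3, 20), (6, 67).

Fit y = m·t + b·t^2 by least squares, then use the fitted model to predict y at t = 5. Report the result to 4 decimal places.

From the data, Σt·t = 56, Σt·t^2 = 216, Σt^2·t^2 = 1460.
Moment sums: Σt·y = 440, Σt^2·y = 2666.
MᵀM·[m, b]ᵀ = Mᵀy becomes [[56, 216]; [216, 1460]]·[m, b]ᵀ = [440, 2666]ᵀ.
Eliminating b: 1460·(row 1) − 216·(row 2) gives 35104·m = 1460·440 − 216·2666 = 66544, so m = 4159/2194.
Then b = (2666 − 216·(4159/2194))/1460 = 3391/2194.
At t = 5: ŷ = (4159/2194)·(5) + (3391/2194)·(25) = 52785/1097.

ŷ = 48.1176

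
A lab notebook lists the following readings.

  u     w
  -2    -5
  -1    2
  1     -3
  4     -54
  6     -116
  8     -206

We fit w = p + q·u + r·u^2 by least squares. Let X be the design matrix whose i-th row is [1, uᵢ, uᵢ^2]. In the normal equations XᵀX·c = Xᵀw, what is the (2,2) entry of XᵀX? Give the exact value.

122

Row 2 ↔ basis u, column 2 ↔ basis u, so (XᵀX)_{2,2} = Σᵢ (u)·(u) = (-2)·(-2) + (-1)·(-1) + (1)·(1) + (4)·(4) + (6)·(6) + (8)·(8) = 122.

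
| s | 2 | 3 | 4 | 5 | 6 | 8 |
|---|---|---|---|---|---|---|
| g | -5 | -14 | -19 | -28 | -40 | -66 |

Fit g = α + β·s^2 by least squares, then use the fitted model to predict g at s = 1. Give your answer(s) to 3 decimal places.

ĝ = -4.184

Sums needed: Σ1 = 6, Σs^2 = 154, Σs^2·s^2 = 6370.
For Aᵀg: Σg = -172, Σs^2·g = -6814.
So AᵀA·[α, β]ᵀ = Aᵀg: [[6, 154]; [154, 6370]]·[α, β]ᵀ = [-172, -6814]ᵀ.
Determinant 6·6370 − 154² = 14504.
α = ((-172)·6370 − 154·(-6814))/14504 = -1653/518; β = (6·(-6814) − 154·(-172))/14504 = -3599/3626.
At s = 1: ĝ = (-1653/518)·(1) + (-3599/3626)·(1) = -205/49.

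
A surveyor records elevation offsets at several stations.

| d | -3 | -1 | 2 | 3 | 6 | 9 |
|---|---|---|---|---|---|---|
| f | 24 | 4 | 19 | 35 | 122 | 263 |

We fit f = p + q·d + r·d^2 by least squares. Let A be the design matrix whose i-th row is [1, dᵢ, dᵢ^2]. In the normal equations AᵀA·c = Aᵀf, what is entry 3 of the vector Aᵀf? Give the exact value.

Entry 3 ↔ basis d^2, so (Aᵀf)_{3} = Σᵢ (d^2)·fᵢ = (9)·(24) + (1)·(4) + (4)·(19) + (9)·(35) + (36)·(122) + (81)·(263) = 26306.

26306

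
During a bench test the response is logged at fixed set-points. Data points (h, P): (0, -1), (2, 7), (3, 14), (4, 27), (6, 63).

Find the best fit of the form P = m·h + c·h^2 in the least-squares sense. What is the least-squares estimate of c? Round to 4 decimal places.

c = 1.8568

From the data, Σh·h = 65, Σh·h^2 = 315, Σh^2·h^2 = 1649.
For XᵀP: Σh·P = 542, Σh^2·P = 2854.
Determinant 65·1649 − 315² = 7960.
m = (542·1649 − 315·2854)/7960 = -1313/1990; c = (65·2854 − 315·542)/7960 = 739/398.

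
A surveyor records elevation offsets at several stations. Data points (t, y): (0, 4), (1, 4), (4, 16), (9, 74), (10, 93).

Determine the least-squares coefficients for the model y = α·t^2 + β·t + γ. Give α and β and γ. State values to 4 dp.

The normal equations are: 16818·α + 1794·β + 198·γ = 15554;  1794·α + 198·β + 24·γ = 1664;  198·α + 24·β + 5·γ = 191.
(Σt^2·t^2 = 16818, Σt^2·t = 1794, Σt^2 = 198, Σt·t = 198, Σt = 24, Σ1 = 5, Σt^2·y = 15554, Σt·y = 1664, Σy = 191.)
Solving the 3×3 system (Gaussian elimination) gives α = 3257/3297, β = -3431/3297, γ = 4479/1099.

α = 0.9879, β = -1.0406, γ = 4.0755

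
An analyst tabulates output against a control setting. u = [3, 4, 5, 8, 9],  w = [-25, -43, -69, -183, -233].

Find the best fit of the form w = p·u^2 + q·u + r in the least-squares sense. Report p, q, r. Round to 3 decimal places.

Setting ∂/∂p … = 0 gives: 11619·p + 1457·q + 195·r = -33223;  1457·p + 195·q + 29·r = -4153;  195·p + 29·q + 5·r = -553.
(Σu^2·u^2 = 11619, Σu^2·u = 1457, Σu^2 = 195, Σu·u = 195, Σu = 29, Σ1 = 5, Σu^2·w = -33223, Σu·w = -4153, Σw = -553.)
Row-reducing yields p = -643/203, q = 659/203, r = -171/29.

p = -3.167, q = 3.246, r = -5.897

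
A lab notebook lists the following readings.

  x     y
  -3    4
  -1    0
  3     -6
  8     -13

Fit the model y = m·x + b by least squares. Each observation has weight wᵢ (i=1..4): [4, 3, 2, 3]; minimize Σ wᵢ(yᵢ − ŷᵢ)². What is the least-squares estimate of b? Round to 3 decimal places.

b = -1.004

Sums needed: Σwᵢ·x·x = 249, Σwᵢ·x = 15, Σwᵢ·1 = 12.
Right-hand side: Σwᵢ·x·y = -396, Σwᵢ·y = -35.
MᵀWM·[m, b]ᵀ = MᵀWy becomes [[249, 15]; [15, 12]]·[m, b]ᵀ = [-396, -35]ᵀ.
Δ = 249·12 − 15² = 2763.
m = ((-396)·12 − 15·(-35))/2763 = -1409/921; b = (249·(-35) − 15·(-396))/2763 = -925/921.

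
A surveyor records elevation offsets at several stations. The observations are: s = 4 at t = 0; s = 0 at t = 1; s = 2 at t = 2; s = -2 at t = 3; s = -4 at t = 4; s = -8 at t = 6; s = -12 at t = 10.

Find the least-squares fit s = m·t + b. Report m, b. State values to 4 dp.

Compute the Gram sums: Σt·t = 166, Σt = 26, Σ1 = 7.
And Σt·s = -186, Σs = -20.
XᵀX·[m, b]ᵀ = Xᵀs becomes [[166, 26]; [26, 7]]·[m, b]ᵀ = [-186, -20]ᵀ.
det = 166·7 − 26² = 486.
m = ((-186)·7 − 26·(-20))/486 = -391/243; b = (166·(-20) − 26·(-186))/486 = 758/243.

m = -1.6091, b = 3.1193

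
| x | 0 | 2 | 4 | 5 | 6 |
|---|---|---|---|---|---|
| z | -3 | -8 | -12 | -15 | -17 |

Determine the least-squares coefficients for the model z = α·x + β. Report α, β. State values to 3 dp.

α = -2.328, β = -3.086

Entries of MᵀM: Σx·x = 81, Σx = 17, Σ1 = 5.
For Mᵀz: Σx·z = -241, Σz = -55.
Determinant 81·5 − 17² = 116.
α = ((-241)·5 − 17·(-55))/116 = -135/58; β = (81·(-55) − 17·(-241))/116 = -179/58.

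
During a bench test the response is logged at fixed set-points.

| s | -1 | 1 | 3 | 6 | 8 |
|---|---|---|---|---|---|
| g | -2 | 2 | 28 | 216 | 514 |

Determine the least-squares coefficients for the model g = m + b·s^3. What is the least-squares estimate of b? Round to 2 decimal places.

Forming XᵀX = [[5, 755]; [755, 309531]] and Xᵀg = [758, 310584]ᵀ gives XᵀX·[m, b]ᵀ = Xᵀg.
Determinant 5·309531 − 755² = 977630.
m = (758·309531 − 755·310584)/977630 = 66789/488815; b = (5·310584 − 755·758)/977630 = 98063/97763.

b = 1.00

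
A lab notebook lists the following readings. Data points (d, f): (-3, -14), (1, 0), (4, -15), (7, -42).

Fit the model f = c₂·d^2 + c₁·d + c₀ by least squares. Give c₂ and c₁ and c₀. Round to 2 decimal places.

Compute the Gram sums: Σd^2·d^2 = 2739, Σd^2·d = 381, Σd^2 = 75, Σd·d = 75, Σd = 9, Σ1 = 4.
And Σd^2·f = -2424, Σd·f = -312, Σf = -71.
Normal equations: [[2739, 381, 75]; [381, 75, 9]; [75, 9, 4]]·[c₂, c₁, c₀]ᵀ = [-2424, -312, -71]ᵀ.
Inverting the 3×3 Gram matrix, [c₂, c₁, c₀]ᵀ = [-1019/1034, 1075/1034, -833/517]ᵀ.

c₂ = -0.99, c₁ = 1.04, c₀ = -1.61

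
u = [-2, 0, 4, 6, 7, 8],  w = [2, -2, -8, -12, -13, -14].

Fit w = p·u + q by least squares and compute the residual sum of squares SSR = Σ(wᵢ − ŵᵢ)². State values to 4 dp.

AᵀA·[p, q]ᵀ = Aᵀw reads: 169·p + 23·q = -311;  23·p + 6·q = -47.
(Σu·u = 169, Σu = 23, Σ1 = 6, Σu·w = -311, Σw = -47.)
Eliminating q: 6·(row 1) − 23·(row 2) gives 485·p = 6·(-311) − 23·(-47) = -785, so p = -157/97.
Then q = ((-47) − 23·(-157/97))/6 = -158/97.
Residuals: 38/97, -36/97, 10/97, -64/97, -4/97, 56/97; SSR = 104/97.

SSR = 1.0722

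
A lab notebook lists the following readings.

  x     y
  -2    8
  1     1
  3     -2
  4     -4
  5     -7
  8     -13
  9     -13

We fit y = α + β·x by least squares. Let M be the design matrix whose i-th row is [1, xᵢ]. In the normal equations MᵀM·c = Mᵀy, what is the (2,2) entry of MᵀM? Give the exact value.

Row 2 ↔ basis x, column 2 ↔ basis x, so (MᵀM)_{2,2} = Σᵢ (x)·(x) = (-2)·(-2) + (1)·(1) + (3)·(3) + (4)·(4) + (5)·(5) + (8)·(8) + (9)·(9) = 200.

200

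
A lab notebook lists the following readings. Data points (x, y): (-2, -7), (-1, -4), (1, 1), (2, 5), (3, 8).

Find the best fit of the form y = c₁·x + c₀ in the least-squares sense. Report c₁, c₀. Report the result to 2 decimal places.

c₁ = 2.98, c₀ = -1.19

Normal-equation sums: Σx·x = 19, Σx = 3, Σ1 = 5.
Right-hand side: Σx·y = 53, Σy = 3.
Eliminating c₀: 5·(row 1) − 3·(row 2) gives 86·c₁ = 5·53 − 3·3 = 256, so c₁ = 128/43.
Then c₀ = (3 − 3·(128/43))/5 = -51/43.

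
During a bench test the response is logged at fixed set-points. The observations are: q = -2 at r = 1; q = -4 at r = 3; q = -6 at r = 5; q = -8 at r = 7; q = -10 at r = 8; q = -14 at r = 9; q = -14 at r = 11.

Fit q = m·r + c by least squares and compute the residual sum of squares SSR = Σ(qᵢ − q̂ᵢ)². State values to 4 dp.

AᵀA·[m, c]ᵀ = Aᵀq reads: 350·m + 44·c = -460;  44·m + 7·c = -58.
Determinant 350·7 − 44² = 514.
m = ((-460)·7 − 44·(-58))/514 = -334/257; c = (350·(-58) − 44·(-460))/514 = -30/257.
Residuals: -150/257, 4/257, 158/257, 312/257, 132/257, -562/257, 106/257; SSR = 1904/257.

SSR = 7.4086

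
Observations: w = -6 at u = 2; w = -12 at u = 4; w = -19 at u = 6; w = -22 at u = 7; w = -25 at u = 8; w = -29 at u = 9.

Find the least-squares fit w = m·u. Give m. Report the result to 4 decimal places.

m = -3.1560

Entries of XᵀX: Σu·u = 250.
And Σu·w = -789.
So XᵀX·[m]ᵀ = Xᵀw: [[250]]·[m]ᵀ = [-789]ᵀ.
Hence m = -789 / 250 ≈ -3.156.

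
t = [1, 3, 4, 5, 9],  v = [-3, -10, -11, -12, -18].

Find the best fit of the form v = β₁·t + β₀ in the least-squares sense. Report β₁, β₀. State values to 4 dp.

β₁ = -1.7443, β₀ = -3.1250

Setting ∂/∂β₁ … = 0 gives: 132·β₁ + 22·β₀ = -299;  22·β₁ + 5·β₀ = -54.
Eliminating β₀: 5·(row 1) − 22·(row 2) gives 176·β₁ = 5·(-299) − 22·(-54) = -307, so β₁ = -307/176.
Then β₀ = ((-54) − 22·(-307/176))/5 = -25/8.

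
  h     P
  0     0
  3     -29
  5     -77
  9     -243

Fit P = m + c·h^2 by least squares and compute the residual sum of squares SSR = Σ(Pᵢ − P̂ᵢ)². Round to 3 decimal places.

Compute the Gram sums: Σ1 = 4, Σh^2 = 115, Σh^2·h^2 = 7267.
Right-hand side: ΣP = -349, Σh^2·P = -21869.
Δ = 4·7267 − 115² = 15843.
m = ((-349)·7267 − 115·(-21869))/15843 = -21248/15843; c = (4·(-21869) − 115·(-349))/15843 = -47341/15843.
Residuals: 21248/15843, -12130/15843, -5046/5281, 6020/15843; SSR = 54536/15843.

SSR = 3.442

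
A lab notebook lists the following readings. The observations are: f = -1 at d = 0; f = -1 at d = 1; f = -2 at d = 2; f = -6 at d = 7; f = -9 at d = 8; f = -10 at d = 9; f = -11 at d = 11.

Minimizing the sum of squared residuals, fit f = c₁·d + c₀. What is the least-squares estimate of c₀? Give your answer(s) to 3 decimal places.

c₀ = -0.327

AᵀA·[c₁, c₀]ᵀ = Aᵀf reads: 320·c₁ + 38·c₀ = -330;  38·c₁ + 7·c₀ = -40.
Δ = 320·7 − 38² = 796.
c₁ = ((-330)·7 − 38·(-40))/796 = -395/398; c₀ = (320·(-40) − 38·(-330))/796 = -65/199.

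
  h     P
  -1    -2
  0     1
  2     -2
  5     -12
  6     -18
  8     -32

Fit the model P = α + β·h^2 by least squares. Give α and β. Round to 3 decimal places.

Entries of MᵀM: Σ1 = 6, Σh^2 = 130, Σh^2·h^2 = 6034.
For MᵀP: ΣP = -65, Σh^2·P = -3006.
MᵀM·[α, β]ᵀ = MᵀP becomes [[6, 130]; [130, 6034]]·[α, β]ᵀ = [-65, -3006]ᵀ.
Eliminating β: 6034·(row 1) − 130·(row 2) gives 19304·α = 6034·(-65) − 130·(-3006) = -1430, so α = -715/9652.
Then β = ((-3006) − 130·(-715/9652))/6034 = -4793/9652.

α = -0.074, β = -0.497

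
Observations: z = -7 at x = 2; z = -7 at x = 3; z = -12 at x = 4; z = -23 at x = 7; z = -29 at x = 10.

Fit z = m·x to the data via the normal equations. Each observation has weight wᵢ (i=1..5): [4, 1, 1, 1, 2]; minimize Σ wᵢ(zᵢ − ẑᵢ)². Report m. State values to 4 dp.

The normal system MᵀWM·[m]ᵀ = MᵀWz is [[290]]·[m]ᵀ = [-866]ᵀ.
Hence m = -866 / 290 ≈ -2.98621.

m = -2.9862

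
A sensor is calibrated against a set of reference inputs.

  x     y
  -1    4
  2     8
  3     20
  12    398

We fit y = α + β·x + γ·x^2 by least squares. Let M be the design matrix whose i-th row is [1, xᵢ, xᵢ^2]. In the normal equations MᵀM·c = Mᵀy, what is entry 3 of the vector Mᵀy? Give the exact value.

Entry 3 ↔ basis x^2, so (Mᵀy)_{3} = Σᵢ (x^2)·yᵢ = (1)·(4) + (4)·(8) + (9)·(20) + (144)·(398) = 57528.

57528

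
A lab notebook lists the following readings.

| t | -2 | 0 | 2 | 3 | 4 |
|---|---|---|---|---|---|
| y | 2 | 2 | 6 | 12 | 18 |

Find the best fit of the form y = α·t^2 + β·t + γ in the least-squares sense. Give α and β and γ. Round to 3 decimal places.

Normal-equation sums: Σt^2·t^2 = 369, Σt^2·t = 91, Σt^2 = 33, Σt·t = 33, Σt = 7, Σ1 = 5.
Moment sums: Σt^2·y = 428, Σt·y = 116, Σy = 40.
XᵀX·[α, β, γ]ᵀ = Xᵀy becomes [[369, 91, 33]; [91, 33, 7]; [33, 7, 5]]·[α, β, γ]ᵀ = [428, 116, 40]ᵀ.
Inverting the 3×3 Gram matrix, [α, β, γ]ᵀ = [349/469, 77/67, 694/469]ᵀ.

α = 0.744, β = 1.149, γ = 1.480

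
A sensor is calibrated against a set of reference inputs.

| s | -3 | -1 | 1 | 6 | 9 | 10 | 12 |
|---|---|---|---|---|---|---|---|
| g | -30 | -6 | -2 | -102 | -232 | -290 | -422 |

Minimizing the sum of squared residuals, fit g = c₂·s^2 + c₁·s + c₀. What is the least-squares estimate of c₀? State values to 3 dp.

c₀ = -0.137

Normal-equation sums: Σs^2·s^2 = 38676, Σs^2·s = 3646, Σs^2 = 372, Σs·s = 372, Σs = 34, Σ1 = 7.
Right-hand side: Σs^2·g = -112510, Σs·g = -10570, Σg = -1084.
AᵀA·[c₂, c₁, c₀]ᵀ = Aᵀg becomes [[38676, 3646, 372]; [3646, 372, 34]; [372, 34, 7]]·[c₂, c₁, c₀]ᵀ = [-112510, -10570, -1084]ᵀ.
Solving the 3×3 system (Gaussian elimination) gives c₂ = -2801255/925001, c₁ = 28877/22561, c₀ = -18138/132143.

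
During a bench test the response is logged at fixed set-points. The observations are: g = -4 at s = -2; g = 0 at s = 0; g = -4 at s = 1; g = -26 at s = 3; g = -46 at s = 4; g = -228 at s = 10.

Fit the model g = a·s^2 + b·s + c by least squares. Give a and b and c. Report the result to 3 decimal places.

Entries of MᵀM: Σs^2·s^2 = 10354, Σs^2·s = 1084, Σs^2 = 130, Σs·s = 130, Σs = 16, Σ1 = 6.
Moment sums: Σs^2·g = -23790, Σs·g = -2538, Σg = -308.
MᵀM·[a, b, c]ᵀ = Mᵀg becomes [[10354, 1084, 130]; [1084, 130, 16]; [130, 16, 6]]·[a, b, c]ᵀ = [-23790, -2538, -308]ᵀ.
Solving the 3×3 system (Gaussian elimination) gives a = -2291/1146, b = -1592/573, c = -233/382.

a = -1.999, b = -2.778, c = -0.610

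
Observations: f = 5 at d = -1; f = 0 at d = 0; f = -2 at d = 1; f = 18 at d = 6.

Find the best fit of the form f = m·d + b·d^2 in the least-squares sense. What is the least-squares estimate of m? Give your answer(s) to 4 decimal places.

The normal system MᵀM·[m, b]ᵀ = Mᵀf is [[38, 216]; [216, 1298]]·[m, b]ᵀ = [101, 651]ᵀ.
Eliminating b: 1298·(row 1) − 216·(row 2) gives 2668·m = 1298·101 − 216·651 = -9518, so m = -4759/1334.
Then b = (651 − 216·(-4759/1334))/1298 = 1461/1334.

m = -3.5675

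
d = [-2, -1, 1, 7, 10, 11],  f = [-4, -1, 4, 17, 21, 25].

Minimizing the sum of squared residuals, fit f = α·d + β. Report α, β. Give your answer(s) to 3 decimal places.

α = 2.133, β = 1.092

Compute the Gram sums: Σd·d = 276, Σd = 26, Σ1 = 6.
Right-hand side: Σd·f = 617, Σf = 62.
Eliminating β: 6·(row 1) − 26·(row 2) gives 980·α = 6·617 − 26·62 = 2090, so α = 209/98.
Then β = (62 − 26·(209/98))/6 = 107/98.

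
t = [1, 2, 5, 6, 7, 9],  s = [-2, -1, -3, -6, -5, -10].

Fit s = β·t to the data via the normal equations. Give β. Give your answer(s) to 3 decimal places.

The normal equations are: 196·β = -180.
β = (-180)/196 = -0.918367.

β = -0.918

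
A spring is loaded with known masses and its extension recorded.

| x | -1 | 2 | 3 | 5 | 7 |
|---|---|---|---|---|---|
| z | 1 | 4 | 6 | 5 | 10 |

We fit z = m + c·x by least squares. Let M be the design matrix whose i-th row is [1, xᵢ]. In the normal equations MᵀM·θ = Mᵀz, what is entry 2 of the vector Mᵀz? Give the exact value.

Entry 2 ↔ basis x, so (Mᵀz)_{2} = Σᵢ (x)·zᵢ = (-1)·(1) + (2)·(4) + (3)·(6) + (5)·(5) + (7)·(10) = 120.

120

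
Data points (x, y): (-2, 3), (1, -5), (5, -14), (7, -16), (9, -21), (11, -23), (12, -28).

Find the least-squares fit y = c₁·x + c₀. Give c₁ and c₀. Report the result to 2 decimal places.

Sums needed: Σx·x = 425, Σx = 43, Σ1 = 7.
And Σx·y = -971, Σy = -104.
Δ = 425·7 − 43² = 1126.
c₁ = ((-971)·7 − 43·(-104))/1126 = -2325/1126; c₀ = (425·(-104) − 43·(-971))/1126 = -2447/1126.

c₁ = -2.06, c₀ = -2.17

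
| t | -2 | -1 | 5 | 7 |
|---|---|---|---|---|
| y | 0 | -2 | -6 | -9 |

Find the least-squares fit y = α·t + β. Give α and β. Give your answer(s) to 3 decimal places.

α = -0.898, β = -2.230

With design matrix M, MᵀM = [[79, 9]; [9, 4]] and Mᵀy = [-91, -17]ᵀ.
Δ = 79·4 − 9² = 235.
α = ((-91)·4 − 9·(-17))/235 = -211/235; β = (79·(-17) − 9·(-91))/235 = -524/235.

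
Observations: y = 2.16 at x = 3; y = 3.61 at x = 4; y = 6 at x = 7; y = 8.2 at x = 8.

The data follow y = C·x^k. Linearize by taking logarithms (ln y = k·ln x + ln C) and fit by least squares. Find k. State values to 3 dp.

Linearized form: ln y = k·ln x + ln C. From the 4 transformed points,
Over the data: Σln x = 6.5103, Σ(ln x)² = 11.2394, Σln y = 5.9497, Σln x·ln y = 10.4877.
Normal system: [[11.2394, 6.5103]; [6.5103, 4]]·[k, ln C]ᵀ = [10.4877, 5.9497]ᵀ.
Δ = 11.2394·4 − (6.5103)² = 2.5742; k = (10.4877·4 − 6.5103·5.9497)/2.5742 = 1.24956, ln C = (11.2394·5.9497 − 6.5103·10.4877)/2.5742 = -0.54631.

k = 1.250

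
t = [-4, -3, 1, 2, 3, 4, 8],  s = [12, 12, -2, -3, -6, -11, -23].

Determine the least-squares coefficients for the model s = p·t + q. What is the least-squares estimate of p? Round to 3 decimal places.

p = -2.999

MᵀM·[p, q]ᵀ = Mᵀs reads: 119·p + 11·q = -338;  11·p + 7·q = -21.
det = 119·7 − 11² = 712.
p = ((-338)·7 − 11·(-21))/712 = -2135/712; q = (119·(-21) − 11·(-338))/712 = 1219/712.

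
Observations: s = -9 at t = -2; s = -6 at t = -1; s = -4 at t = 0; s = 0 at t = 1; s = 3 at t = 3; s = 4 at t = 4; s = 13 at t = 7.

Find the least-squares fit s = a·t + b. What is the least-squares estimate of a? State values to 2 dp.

a = 2.33

XᵀX·[a, b]ᵀ = Xᵀs reads: 80·a + 12·b = 140;  12·a + 7·b = 1.
Δ = 80·7 − 12² = 416.
a = (140·7 − 12·1)/416 = 121/52; b = (80·1 − 12·140)/416 = -50/13.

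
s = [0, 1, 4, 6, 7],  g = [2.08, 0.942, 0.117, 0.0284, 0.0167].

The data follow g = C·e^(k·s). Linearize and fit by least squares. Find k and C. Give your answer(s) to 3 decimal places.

Linearized form: ln g = k·s + ln C. From the 5 transformed points,
XᵀX = [[102.0000, 18.0000]; [18.0000, 5]], rhs = [-58.6567, -9.1267]ᵀ  (here Σs = 18.0000, Σ(s)² = 102.0000, Σln g = -9.1267, Σs·ln g = -58.6567).
Slope k = (n·Σs·ln g − Σs·Σln g)/(n·Σ(s)² − (Σs)²) = (5·-58.6567 − 18.0000·-9.1267)/186.0000 = -0.69357; ln C = (Σln g − k·Σs)/n = 0.67150, so C = exp(0.67150) = 1.95718.

k = -0.694, C = 1.957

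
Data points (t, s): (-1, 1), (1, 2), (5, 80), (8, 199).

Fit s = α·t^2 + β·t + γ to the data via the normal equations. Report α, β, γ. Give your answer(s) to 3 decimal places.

α = 2.985, β = 1.188, γ = -1.267

Forming XᵀX = [[4723, 637, 91]; [637, 91, 13]; [91, 13, 4]] and Xᵀs = [14739, 1993, 282]ᵀ gives XᵀX·[α, β, γ]ᵀ = Xᵀs.
Inverting the 3×3 Gram matrix, [α, β, γ]ᵀ = [197/66, 1699/1430, -19/15]ᵀ.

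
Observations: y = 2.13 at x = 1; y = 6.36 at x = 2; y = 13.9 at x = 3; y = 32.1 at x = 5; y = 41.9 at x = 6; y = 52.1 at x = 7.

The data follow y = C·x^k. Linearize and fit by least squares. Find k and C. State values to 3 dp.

With ln yᵢ as the transformed response and ln xᵢ as the regressor:
Over the data: Σln x = 7.1389, Σ(ln x)² = 11.2747, Σln y = 16.3953, Σln x·ln y = 24.1419.
Normal system: [[11.2747, 7.1389]; [7.1389, 6]]·[k, ln C]ᵀ = [24.1419, 16.3953]ᵀ.
Solving (det = 16.6845): k = 1.66665, ln C = 0.74956, so C = exp(0.74956) = 2.11607.

k = 1.667, C = 2.116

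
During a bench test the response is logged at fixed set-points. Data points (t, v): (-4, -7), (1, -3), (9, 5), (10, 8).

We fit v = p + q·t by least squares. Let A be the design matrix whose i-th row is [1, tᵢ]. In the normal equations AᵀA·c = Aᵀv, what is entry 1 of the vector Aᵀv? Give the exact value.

3

Entry 1 ↔ basis 1, so (Aᵀv)_{1} = Σᵢ vᵢ = (1)·(-7) + (1)·(-3) + (1)·(5) + (1)·(8) = 3.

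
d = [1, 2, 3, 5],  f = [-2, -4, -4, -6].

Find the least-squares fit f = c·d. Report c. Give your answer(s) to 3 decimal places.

c = -1.333

MᵀM·[c]ᵀ = Mᵀf reads: 39·c = -52.
c = (-52)/39 = -1.33333.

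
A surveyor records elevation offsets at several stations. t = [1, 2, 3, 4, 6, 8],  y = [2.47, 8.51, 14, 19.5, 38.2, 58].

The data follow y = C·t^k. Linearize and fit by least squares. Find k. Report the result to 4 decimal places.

k = 1.4862

Linearized form: ln y = k·ln t + ln C. From the 6 transformed points,
Σln t = 7.0493, Σ(ln t)² = 11.1437, Σln y = 16.3582, Σln t·ln y = 23.4719.
Equations: 11.1437·k + 7.0493·ln C = 23.4719;  7.0493·k + 6·ln C = 16.3582.
Δ = 11.1437·6 − (7.0493)² = 17.1702; k = (23.4719·6 − 7.0493·16.3582)/17.1702 = 1.48620, ln C = (11.1437·16.3582 − 7.0493·23.4719)/17.1702 = 0.98027.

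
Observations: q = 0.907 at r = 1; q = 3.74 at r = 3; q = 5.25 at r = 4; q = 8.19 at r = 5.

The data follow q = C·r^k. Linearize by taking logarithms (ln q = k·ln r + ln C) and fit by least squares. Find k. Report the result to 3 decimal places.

Linearized form: ln q = k·ln r + ln C. From the 4 transformed points,
Σln r = 4.0943, Σ(ln r)² = 5.7191, Σln q = 4.9826, Σln r·ln q = 7.1325.
Equations: 5.7191·k + 4.0943·ln C = 7.1325;  4.0943·k + 4·ln C = 4.9826.
Solving (det = 6.1125): k = 1.32994, ln C = -0.11565.

k = 1.330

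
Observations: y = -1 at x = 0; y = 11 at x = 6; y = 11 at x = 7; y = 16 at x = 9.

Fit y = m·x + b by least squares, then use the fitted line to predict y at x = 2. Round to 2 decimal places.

ŷ = 2.76

Normal-equation sums: Σx·x = 166, Σx = 22, Σ1 = 4.
Right-hand side: Σx·y = 287, Σy = 37.
Eliminating b: 4·(row 1) − 22·(row 2) gives 180·m = 4·287 − 22·37 = 334, so m = 167/90.
Then b = (37 − 22·(167/90))/4 = -43/45.
At x = 2: ŷ = (167/90)·(2) + (-43/45)·(1) = 124/45.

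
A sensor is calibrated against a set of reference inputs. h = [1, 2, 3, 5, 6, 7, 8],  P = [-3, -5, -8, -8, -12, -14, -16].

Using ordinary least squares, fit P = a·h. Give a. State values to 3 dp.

Entries of XᵀX: Σh·h = 188.
And Σh·P = -375.
a = (-375)/188 = -1.99468.

a = -1.995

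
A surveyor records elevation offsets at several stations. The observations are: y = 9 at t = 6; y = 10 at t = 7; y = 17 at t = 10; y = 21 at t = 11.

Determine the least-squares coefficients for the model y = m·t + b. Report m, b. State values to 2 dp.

Forming MᵀM = [[306, 34]; [34, 4]] and Mᵀy = [525, 57]ᵀ gives MᵀM·[m, b]ᵀ = Mᵀy.
Δ = 306·4 − 34² = 68.
m = (525·4 − 34·57)/68 = 81/34; b = (306·57 − 34·525)/68 = -6.

m = 2.38, b = -6.00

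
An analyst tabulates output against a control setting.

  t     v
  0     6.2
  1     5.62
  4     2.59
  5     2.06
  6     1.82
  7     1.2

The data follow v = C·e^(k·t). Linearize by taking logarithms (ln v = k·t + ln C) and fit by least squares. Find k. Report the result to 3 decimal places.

With ln vᵢ as the transformed response and tᵢ as the regressor:
Σt = 23.0000, Σ(t)² = 127.0000, Σln v = 6.0064, Σt·ln v = 14.0158.
Normal system: [[127.0000, 23.0000]; [23.0000, 6]]·[k, ln C]ᵀ = [14.0158, 6.0064]ᵀ.
Δ = 127.0000·6 − (23.0000)² = 233.0000; k = (14.0158·6 − 23.0000·6.0064)/233.0000 = -0.23199, ln C = (127.0000·6.0064 − 23.0000·14.0158)/233.0000 = 1.89035.

k = -0.232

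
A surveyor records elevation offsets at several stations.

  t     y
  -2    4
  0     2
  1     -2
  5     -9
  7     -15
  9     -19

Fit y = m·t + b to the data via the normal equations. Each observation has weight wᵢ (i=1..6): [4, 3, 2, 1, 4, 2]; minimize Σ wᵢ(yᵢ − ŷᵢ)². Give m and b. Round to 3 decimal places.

m = -2.160, b = 0.512

Compute the Gram sums: Σwᵢ·t·t = 401, Σwᵢ·t = 45, Σwᵢ·1 = 16.
For MᵀWy: Σwᵢ·t·y = -843, Σwᵢ·y = -89.
MᵀWM·[m, b]ᵀ = MᵀWy becomes [[401, 45]; [45, 16]]·[m, b]ᵀ = [-843, -89]ᵀ.
Δ = 401·16 − 45² = 4391.
m = ((-843)·16 − 45·(-89))/4391 = -9483/4391; b = (401·(-89) − 45·(-843))/4391 = 2246/4391.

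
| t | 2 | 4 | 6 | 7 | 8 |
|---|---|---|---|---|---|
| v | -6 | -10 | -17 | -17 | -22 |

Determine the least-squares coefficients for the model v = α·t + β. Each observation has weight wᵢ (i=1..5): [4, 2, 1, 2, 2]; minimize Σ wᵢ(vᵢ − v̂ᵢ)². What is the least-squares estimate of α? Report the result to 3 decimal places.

α = -2.538

Sums needed: Σwᵢ·t·t = 310, Σwᵢ·t = 52, Σwᵢ·1 = 11.
And Σwᵢ·t·v = -820, Σwᵢ·v = -139.
Normal equations: [[310, 52]; [52, 11]]·[α, β]ᵀ = [-820, -139]ᵀ.
Eliminating β: 11·(row 1) − 52·(row 2) gives 706·α = 11·(-820) − 52·(-139) = -1792, so α = -896/353.
Then β = ((-139) − 52·(-896/353))/11 = -225/353.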